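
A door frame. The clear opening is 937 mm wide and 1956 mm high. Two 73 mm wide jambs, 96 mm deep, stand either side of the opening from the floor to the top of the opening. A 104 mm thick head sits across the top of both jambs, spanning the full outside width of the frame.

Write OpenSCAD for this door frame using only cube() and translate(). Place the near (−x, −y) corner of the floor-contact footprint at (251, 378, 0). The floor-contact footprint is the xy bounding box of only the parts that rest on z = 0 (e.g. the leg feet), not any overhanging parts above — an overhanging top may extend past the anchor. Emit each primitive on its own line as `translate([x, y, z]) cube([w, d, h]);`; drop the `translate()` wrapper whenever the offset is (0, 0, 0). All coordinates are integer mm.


translate([251, 378, 0]) cube([73, 96, 1956]);
translate([1261, 378, 0]) cube([73, 96, 1956]);
translate([251, 378, 1956]) cube([1083, 96, 104]);


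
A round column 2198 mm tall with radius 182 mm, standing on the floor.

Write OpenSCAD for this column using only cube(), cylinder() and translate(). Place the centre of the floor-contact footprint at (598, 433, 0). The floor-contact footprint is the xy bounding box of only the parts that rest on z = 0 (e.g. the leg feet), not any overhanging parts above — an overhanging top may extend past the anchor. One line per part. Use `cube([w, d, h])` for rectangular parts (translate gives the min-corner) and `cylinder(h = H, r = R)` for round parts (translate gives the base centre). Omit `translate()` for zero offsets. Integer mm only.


translate([598, 433, 0]) cylinder(h = 2198, r = 182);


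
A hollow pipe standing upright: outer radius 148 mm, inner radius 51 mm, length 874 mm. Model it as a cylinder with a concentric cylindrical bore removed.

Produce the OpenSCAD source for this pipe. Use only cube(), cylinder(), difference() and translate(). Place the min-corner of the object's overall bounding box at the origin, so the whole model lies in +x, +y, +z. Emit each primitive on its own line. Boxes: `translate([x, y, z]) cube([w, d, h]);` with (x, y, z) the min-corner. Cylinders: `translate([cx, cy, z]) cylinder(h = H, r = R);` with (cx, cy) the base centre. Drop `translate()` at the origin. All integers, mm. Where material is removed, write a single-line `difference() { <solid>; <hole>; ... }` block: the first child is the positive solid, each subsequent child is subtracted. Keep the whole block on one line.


difference() { translate([148, 148, 0]) cylinder(h = 874, r = 148); translate([148, 148, 0]) cylinder(h = 874, r = 51); }


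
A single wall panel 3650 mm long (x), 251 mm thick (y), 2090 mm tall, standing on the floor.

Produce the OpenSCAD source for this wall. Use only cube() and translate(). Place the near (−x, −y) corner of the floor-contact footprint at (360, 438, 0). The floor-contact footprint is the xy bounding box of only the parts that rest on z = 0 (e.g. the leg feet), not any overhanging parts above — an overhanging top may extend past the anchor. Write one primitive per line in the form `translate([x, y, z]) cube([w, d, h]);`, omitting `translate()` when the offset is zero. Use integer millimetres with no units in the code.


translate([360, 438, 0]) cube([3650, 251, 2090]);


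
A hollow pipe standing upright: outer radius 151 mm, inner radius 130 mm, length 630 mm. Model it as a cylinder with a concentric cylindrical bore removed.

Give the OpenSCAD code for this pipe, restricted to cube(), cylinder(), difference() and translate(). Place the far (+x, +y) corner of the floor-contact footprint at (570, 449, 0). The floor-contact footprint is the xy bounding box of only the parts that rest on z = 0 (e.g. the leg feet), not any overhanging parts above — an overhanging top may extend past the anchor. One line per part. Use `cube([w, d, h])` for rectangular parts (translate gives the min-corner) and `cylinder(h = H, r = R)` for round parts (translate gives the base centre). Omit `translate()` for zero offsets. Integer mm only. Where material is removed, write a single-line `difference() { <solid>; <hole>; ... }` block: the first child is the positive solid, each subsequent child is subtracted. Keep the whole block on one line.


difference() { translate([419, 298, 0]) cylinder(h = 630, r = 151); translate([419, 298, 0]) cylinder(h = 630, r = 130); }


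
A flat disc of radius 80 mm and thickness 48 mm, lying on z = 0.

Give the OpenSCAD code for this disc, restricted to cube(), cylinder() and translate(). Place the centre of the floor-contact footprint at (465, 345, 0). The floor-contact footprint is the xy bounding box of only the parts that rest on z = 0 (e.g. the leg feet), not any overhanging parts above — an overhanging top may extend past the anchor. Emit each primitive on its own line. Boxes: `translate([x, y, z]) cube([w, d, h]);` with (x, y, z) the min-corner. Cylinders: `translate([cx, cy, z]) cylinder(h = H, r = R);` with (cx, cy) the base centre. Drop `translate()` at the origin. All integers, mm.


translate([465, 345, 0]) cylinder(h = 48, r = 80);


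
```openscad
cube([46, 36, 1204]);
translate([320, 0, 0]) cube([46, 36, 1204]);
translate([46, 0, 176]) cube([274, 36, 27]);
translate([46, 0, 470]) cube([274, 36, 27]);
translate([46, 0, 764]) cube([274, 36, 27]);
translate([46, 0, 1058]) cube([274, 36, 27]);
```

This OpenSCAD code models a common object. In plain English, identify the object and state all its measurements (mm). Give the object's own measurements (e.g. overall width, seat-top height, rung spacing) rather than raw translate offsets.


A straight ladder. Two 46×36 mm vertical rails, 1204 mm tall, stand 366 mm apart (outside-to-outside) with their front faces coplanar on the −y side. 4 rungs, each 36 mm deep and 27 mm tall, span between the inner faces of the rails, front faces flush with the rails. The lowest rung's underside is at z = 176 mm and rungs are spaced 294 mm apart (underside to underside).


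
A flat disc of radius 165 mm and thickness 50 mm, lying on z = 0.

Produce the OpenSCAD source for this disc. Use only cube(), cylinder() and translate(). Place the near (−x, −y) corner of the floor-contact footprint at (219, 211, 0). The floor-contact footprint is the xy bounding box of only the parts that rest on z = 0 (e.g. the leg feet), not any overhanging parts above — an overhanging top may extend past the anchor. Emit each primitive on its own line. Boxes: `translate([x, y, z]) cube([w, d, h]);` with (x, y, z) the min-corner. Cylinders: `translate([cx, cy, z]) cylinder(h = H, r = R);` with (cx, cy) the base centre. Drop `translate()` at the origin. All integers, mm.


translate([384, 376, 0]) cylinder(h = 50, r = 165);


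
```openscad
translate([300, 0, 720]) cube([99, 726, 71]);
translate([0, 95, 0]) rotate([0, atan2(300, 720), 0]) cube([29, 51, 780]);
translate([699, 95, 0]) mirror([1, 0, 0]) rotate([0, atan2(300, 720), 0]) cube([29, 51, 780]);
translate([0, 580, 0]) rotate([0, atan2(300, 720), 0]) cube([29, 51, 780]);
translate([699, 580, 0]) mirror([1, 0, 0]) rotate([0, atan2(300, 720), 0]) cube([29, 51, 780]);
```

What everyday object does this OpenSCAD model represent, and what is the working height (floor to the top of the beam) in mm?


A sawhorse. The overall height is 791 mm.

A beam across two mirrored pairs of raked legs — a sawhorse. The beam's underside is at z = 720 (matching the legs' vertical rise in atan2(300, 720)) and the beam is 71 mm tall, so its top is at 720 + 71 = 791 mm. The raked legs top out at the beam's underside, so that is the highest point.


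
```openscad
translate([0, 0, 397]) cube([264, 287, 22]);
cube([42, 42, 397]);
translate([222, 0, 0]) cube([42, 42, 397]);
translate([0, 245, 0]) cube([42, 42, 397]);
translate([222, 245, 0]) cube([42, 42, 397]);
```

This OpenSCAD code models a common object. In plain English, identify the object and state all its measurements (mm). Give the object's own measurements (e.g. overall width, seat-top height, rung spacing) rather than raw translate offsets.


A simple wooden stool: a rectangular seat 264 mm (x) by 287 mm (y), 22 mm thick, top face at z = 419 mm, on four square legs, each 42×42 mm in cross-section. The legs rest on z = 0, each flush with a corner of the seat.


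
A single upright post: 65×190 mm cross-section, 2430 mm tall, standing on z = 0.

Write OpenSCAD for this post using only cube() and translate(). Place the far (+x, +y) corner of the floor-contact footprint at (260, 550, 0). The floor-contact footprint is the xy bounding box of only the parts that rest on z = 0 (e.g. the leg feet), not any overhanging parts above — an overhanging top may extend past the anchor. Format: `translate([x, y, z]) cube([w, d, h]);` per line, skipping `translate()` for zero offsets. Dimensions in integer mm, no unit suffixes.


translate([195, 360, 0]) cube([65, 190, 2430]);


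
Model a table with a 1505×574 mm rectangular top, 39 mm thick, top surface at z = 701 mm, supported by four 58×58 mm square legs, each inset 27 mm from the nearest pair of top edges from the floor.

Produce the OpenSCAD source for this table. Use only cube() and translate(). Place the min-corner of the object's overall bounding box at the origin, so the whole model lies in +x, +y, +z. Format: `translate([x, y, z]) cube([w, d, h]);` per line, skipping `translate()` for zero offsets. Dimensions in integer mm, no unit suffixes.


translate([0, 0, 662]) cube([1505, 574, 39]);
translate([27, 27, 0]) cube([58, 58, 662]);
translate([1420, 27, 0]) cube([58, 58, 662]);
translate([27, 489, 0]) cube([58, 58, 662]);
translate([1420, 489, 0]) cube([58, 58, 662]);


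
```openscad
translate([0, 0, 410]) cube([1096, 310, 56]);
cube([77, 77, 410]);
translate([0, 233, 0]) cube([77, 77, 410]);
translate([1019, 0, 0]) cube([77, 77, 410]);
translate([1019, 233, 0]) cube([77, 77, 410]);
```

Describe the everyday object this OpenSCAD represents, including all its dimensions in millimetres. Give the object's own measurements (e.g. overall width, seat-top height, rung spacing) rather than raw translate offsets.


A long wooden bench with a 1096 mm (x) × 310 mm (y) seat, 56 mm thick, its top surface 466 mm above the floor. Four 77 mm square legs at the seat corners, flush with the edges, run from z = 0 to the seat underside.


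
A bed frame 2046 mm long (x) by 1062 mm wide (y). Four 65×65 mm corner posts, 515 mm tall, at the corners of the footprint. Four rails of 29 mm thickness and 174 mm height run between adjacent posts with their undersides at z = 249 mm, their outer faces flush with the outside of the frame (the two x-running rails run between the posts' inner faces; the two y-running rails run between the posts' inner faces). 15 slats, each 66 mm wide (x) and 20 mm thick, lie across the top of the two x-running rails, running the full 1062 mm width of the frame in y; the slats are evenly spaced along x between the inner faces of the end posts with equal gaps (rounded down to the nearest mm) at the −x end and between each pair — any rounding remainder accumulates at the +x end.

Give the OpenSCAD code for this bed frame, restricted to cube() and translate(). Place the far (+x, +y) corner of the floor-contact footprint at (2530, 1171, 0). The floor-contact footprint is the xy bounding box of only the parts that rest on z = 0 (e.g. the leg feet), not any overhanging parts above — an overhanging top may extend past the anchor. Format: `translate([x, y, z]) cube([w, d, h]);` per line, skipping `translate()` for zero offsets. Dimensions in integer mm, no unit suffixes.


// slat z = rail_z + rail_h = 249 + 174 = 423
// slat gap = ⌊(1916 − 15·66) / 16⌋ = 57
translate([484, 109, 0]) cube([65, 65, 515]);
translate([484, 1106, 0]) cube([65, 65, 515]);
translate([2465, 109, 0]) cube([65, 65, 515]);
translate([2465, 1106, 0]) cube([65, 65, 515]);
translate([549, 109, 249]) cube([1916, 29, 174]);
translate([549, 1142, 249]) cube([1916, 29, 174]);
translate([484, 174, 249]) cube([29, 932, 174]);
translate([2501, 174, 249]) cube([29, 932, 174]);
translate([606, 109, 423]) cube([66, 1062, 20]);
translate([729, 109, 423]) cube([66, 1062, 20]);
translate([852, 109, 423]) cube([66, 1062, 20]);
translate([975, 109, 423]) cube([66, 1062, 20]);
translate([1098, 109, 423]) cube([66, 1062, 20]);
translate([1221, 109, 423]) cube([66, 1062, 20]);
translate([1344, 109, 423]) cube([66, 1062, 20]);
translate([1467, 109, 423]) cube([66, 1062, 20]);
translate([1590, 109, 423]) cube([66, 1062, 20]);
translate([1713, 109, 423]) cube([66, 1062, 20]);
translate([1836, 109, 423]) cube([66, 1062, 20]);
translate([1959, 109, 423]) cube([66, 1062, 20]);
translate([2082, 109, 423]) cube([66, 1062, 20]);
translate([2205, 109, 423]) cube([66, 1062, 20]);
translate([2328, 109, 423]) cube([66, 1062, 20]);


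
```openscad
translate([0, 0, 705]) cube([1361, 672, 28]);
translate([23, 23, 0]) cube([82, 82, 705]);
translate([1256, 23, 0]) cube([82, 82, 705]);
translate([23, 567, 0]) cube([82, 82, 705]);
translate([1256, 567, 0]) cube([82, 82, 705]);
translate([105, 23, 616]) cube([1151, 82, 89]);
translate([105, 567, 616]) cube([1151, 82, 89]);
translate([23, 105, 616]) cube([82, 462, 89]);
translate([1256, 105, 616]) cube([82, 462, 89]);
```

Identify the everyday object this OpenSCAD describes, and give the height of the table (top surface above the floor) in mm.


A table. The table height is 733 mm.

A 1361×672×28 slab sits at z = 705 on four 82 mm square posts — a table. The top surface is at 705 + 28 = 733 mm.


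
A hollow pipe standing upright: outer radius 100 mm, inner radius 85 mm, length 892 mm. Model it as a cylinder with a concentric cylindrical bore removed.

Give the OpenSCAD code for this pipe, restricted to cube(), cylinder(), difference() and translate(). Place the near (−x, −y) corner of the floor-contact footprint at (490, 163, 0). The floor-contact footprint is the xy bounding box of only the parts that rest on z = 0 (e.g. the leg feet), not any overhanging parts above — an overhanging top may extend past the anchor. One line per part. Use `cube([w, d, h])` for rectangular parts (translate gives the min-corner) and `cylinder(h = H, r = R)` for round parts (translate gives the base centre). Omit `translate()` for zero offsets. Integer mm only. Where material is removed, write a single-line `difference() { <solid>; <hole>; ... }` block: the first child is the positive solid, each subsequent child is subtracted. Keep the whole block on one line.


difference() { translate([590, 263, 0]) cylinder(h = 892, r = 100); translate([590, 263, 0]) cylinder(h = 892, r = 85); }


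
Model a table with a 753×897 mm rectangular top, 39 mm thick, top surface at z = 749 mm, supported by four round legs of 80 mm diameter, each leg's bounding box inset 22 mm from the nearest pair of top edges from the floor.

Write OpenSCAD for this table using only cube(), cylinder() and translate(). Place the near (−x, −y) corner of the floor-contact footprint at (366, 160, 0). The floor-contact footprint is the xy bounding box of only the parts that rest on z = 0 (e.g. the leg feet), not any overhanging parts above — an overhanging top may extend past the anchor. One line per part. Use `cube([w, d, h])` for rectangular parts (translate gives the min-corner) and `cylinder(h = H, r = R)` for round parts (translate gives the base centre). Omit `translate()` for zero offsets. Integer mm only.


translate([344, 138, 710]) cube([753, 897, 39]);
translate([406, 200, 0]) cylinder(h = 710, r = 40);
translate([1035, 200, 0]) cylinder(h = 710, r = 40);
translate([406, 973, 0]) cylinder(h = 710, r = 40);
translate([1035, 973, 0]) cylinder(h = 710, r = 40);


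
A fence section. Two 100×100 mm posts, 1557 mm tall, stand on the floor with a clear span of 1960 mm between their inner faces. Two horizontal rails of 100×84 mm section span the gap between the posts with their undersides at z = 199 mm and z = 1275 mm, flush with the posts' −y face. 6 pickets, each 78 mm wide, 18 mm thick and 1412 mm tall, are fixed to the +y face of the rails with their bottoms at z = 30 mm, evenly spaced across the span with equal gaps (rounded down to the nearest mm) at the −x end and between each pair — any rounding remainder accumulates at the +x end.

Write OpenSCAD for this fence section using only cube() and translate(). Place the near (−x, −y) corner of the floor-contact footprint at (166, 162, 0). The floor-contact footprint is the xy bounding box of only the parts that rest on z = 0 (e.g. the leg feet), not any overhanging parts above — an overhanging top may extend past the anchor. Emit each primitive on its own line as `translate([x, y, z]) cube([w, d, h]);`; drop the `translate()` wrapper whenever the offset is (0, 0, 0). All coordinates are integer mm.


translate([166, 162, 0]) cube([100, 100, 1557]);
translate([2226, 162, 0]) cube([100, 100, 1557]);
translate([266, 162, 199]) cube([1960, 100, 84]);
translate([266, 162, 1275]) cube([1960, 100, 84]);
translate([479, 262, 30]) cube([78, 18, 1412]);
translate([770, 262, 30]) cube([78, 18, 1412]);
translate([1061, 262, 30]) cube([78, 18, 1412]);
translate([1352, 262, 30]) cube([78, 18, 1412]);
translate([1643, 262, 30]) cube([78, 18, 1412]);
translate([1934, 262, 30]) cube([78, 18, 1412]);


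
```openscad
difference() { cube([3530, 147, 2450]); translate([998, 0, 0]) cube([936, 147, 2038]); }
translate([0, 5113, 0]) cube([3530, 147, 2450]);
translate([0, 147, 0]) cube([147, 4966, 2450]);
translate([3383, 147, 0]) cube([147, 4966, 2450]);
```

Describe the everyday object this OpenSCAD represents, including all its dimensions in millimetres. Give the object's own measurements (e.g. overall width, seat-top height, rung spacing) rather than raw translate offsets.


A single room: four walls, each 2450 mm tall and 147 mm thick, enclosing an outside footprint 3530×5260 mm (x × y), no floor or roof. The front and back walls (−y and +y sides) run the full x-width; the side walls fit between their inner faces. A door opening 936 mm wide and 2038 mm tall is cut through the front wall from the floor up, its −x edge 998 mm from the wall's −x end.


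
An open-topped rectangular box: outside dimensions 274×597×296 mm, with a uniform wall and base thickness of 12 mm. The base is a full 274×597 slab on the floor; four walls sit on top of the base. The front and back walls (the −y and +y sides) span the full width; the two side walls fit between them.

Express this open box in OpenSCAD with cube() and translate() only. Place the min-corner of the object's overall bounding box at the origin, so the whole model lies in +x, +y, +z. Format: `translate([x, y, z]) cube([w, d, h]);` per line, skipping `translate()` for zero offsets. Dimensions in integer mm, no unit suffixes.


cube([274, 597, 12]);
translate([0, 0, 12]) cube([274, 12, 284]);
translate([0, 585, 12]) cube([274, 12, 284]);
translate([0, 12, 12]) cube([12, 573, 284]);
translate([262, 12, 12]) cube([12, 573, 284]);


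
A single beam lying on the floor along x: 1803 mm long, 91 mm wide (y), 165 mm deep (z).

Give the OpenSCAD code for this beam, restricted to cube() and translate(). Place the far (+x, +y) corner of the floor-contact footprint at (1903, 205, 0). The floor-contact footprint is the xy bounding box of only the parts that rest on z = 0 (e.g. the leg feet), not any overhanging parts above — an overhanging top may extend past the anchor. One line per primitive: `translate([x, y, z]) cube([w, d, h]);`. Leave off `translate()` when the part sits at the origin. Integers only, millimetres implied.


translate([100, 114, 0]) cube([1803, 91, 165]);


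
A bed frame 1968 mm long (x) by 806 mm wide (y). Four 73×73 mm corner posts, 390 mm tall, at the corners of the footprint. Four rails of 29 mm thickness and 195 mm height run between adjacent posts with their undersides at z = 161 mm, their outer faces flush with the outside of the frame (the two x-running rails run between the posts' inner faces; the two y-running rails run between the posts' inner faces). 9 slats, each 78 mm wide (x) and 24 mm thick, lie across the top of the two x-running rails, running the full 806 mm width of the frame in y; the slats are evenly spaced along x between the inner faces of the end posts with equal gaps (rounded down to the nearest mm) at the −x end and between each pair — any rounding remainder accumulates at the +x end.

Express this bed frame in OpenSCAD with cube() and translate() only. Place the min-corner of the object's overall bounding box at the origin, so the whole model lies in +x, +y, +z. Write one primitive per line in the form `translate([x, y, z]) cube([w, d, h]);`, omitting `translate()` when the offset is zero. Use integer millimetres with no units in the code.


// slat z = rail_z + rail_h = 161 + 195 = 356
// slat gap = ⌊(1822 − 9·78) / 10⌋ = 112
cube([73, 73, 390]);
translate([0, 733, 0]) cube([73, 73, 390]);
translate([1895, 0, 0]) cube([73, 73, 390]);
translate([1895, 733, 0]) cube([73, 73, 390]);
translate([73, 0, 161]) cube([1822, 29, 195]);
translate([73, 777, 161]) cube([1822, 29, 195]);
translate([0, 73, 161]) cube([29, 660, 195]);
translate([1939, 73, 161]) cube([29, 660, 195]);
translate([185, 0, 356]) cube([78, 806, 24]);
translate([375, 0, 356]) cube([78, 806, 24]);
translate([565, 0, 356]) cube([78, 806, 24]);
translate([755, 0, 356]) cube([78, 806, 24]);
translate([945, 0, 356]) cube([78, 806, 24]);
translate([1135, 0, 356]) cube([78, 806, 24]);
translate([1325, 0, 356]) cube([78, 806, 24]);
translate([1515, 0, 356]) cube([78, 806, 24]);
translate([1705, 0, 356]) cube([78, 806, 24]);


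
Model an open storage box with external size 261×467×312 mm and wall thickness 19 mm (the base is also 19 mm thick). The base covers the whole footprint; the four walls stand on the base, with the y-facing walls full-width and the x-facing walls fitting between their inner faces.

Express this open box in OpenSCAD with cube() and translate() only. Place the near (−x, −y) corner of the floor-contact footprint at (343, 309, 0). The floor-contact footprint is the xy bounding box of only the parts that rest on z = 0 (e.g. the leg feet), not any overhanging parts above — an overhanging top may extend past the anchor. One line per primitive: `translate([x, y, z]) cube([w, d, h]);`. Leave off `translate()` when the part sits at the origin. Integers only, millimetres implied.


translate([343, 309, 0]) cube([261, 467, 19]);
translate([343, 309, 19]) cube([261, 19, 293]);
translate([343, 757, 19]) cube([261, 19, 293]);
translate([343, 328, 19]) cube([19, 429, 293]);
translate([585, 328, 19]) cube([19, 429, 293]);


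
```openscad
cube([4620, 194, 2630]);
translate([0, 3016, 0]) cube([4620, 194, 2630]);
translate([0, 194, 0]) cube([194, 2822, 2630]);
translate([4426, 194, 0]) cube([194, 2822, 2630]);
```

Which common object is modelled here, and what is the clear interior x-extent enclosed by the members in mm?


A house (or room) frame. The interior width is 4232 mm.

Four 2630 mm walls enclosing a rectangle with no floor or roof — a room or house frame. Outside width is 4620 mm and wall thickness is 194 mm, so the interior width is 4620 − 2 × 194 = 4232 mm.


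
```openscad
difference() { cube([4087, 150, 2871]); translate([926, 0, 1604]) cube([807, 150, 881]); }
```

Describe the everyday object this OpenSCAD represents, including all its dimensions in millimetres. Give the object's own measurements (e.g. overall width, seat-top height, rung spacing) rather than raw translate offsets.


A wall 4087 mm long (x), 150 mm thick (y), 2871 mm tall, with a rectangular window opening cut through it. The opening is 807 mm wide and 881 mm tall; its sill is at z = 1604 mm and its near (−x) edge is 926 mm from the wall's −x end. The opening passes through the full wall thickness.


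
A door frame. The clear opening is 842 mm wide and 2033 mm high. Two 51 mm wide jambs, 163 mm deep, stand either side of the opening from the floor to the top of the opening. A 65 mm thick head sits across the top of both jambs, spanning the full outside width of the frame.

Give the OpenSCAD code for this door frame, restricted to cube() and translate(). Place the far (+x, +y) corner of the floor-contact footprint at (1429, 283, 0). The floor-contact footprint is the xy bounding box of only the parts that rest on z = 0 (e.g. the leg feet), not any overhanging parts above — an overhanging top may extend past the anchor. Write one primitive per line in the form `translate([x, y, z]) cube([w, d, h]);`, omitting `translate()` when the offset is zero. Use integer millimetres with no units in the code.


translate([485, 120, 0]) cube([51, 163, 2033]);
translate([1378, 120, 0]) cube([51, 163, 2033]);
translate([485, 120, 2033]) cube([944, 163, 65]);


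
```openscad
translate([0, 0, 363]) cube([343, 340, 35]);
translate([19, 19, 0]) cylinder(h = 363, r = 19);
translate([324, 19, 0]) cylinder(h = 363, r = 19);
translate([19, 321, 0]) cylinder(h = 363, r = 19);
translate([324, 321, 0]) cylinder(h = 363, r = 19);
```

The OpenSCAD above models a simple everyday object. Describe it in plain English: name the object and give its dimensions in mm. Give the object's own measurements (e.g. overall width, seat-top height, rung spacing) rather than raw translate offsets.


A simple wooden stool: a rectangular seat 343 mm (x) by 340 mm (y), 35 mm thick, top face at z = 398 mm, on four round legs, each 38 mm in diameter. The legs rest on z = 0, each leg's axis is inset half a diameter from the nearest pair of seat edges (so the leg's bounding box is flush with the corner).


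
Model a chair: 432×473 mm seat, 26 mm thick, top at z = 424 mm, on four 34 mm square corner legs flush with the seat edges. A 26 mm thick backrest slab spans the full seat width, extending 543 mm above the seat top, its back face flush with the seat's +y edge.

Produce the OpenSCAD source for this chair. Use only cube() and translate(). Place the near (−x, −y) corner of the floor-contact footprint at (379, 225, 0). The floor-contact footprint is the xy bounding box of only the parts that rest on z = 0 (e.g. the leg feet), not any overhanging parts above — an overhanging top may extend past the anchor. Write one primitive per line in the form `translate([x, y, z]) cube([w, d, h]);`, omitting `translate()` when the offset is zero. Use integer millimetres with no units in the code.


translate([379, 225, 398]) cube([432, 473, 26]);
translate([379, 225, 0]) cube([34, 34, 398]);
translate([777, 225, 0]) cube([34, 34, 398]);
translate([379, 664, 0]) cube([34, 34, 398]);
translate([777, 664, 0]) cube([34, 34, 398]);
translate([379, 672, 424]) cube([432, 26, 543]);


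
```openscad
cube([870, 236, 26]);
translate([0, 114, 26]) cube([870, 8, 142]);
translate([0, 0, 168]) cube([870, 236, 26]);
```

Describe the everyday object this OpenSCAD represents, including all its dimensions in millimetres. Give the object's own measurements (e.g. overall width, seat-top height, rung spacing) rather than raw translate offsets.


An I-beam lying along x, 870 mm long. Overall section height 194 mm. Two flanges 236 mm wide (y) and 26 mm thick, one on the floor and one at the top; a web 8 mm thick runs between them, centred on the flange width.


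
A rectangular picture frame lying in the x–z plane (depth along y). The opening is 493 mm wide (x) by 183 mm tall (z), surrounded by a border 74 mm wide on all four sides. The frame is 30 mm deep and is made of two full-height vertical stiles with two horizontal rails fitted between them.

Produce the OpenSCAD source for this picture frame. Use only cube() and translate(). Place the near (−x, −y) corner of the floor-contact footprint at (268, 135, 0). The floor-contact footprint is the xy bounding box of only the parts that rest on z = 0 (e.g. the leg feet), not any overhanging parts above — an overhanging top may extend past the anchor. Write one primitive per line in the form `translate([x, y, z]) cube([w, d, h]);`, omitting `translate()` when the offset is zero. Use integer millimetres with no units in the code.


translate([268, 135, 0]) cube([74, 30, 331]);
translate([835, 135, 0]) cube([74, 30, 331]);
translate([342, 135, 0]) cube([493, 30, 74]);
translate([342, 135, 257]) cube([493, 30, 74]);


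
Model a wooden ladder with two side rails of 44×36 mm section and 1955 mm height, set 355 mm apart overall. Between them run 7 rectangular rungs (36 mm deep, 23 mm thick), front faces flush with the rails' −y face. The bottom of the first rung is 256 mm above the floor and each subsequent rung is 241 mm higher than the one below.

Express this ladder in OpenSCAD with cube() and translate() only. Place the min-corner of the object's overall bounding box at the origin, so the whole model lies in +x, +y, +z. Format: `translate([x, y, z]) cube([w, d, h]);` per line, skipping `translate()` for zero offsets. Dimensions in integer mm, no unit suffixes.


cube([44, 36, 1955]);
translate([311, 0, 0]) cube([44, 36, 1955]);
translate([44, 0, 256]) cube([267, 36, 23]);
translate([44, 0, 497]) cube([267, 36, 23]);
translate([44, 0, 738]) cube([267, 36, 23]);
translate([44, 0, 979]) cube([267, 36, 23]);
translate([44, 0, 1220]) cube([267, 36, 23]);
translate([44, 0, 1461]) cube([267, 36, 23]);
translate([44, 0, 1702]) cube([267, 36, 23]);


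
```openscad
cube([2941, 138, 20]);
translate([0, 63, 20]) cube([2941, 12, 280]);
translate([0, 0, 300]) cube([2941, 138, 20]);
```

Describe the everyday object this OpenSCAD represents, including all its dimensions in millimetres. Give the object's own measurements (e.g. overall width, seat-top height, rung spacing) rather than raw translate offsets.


An I-beam lying along x, 2941 mm long. Overall section height 320 mm. Two flanges 138 mm wide (y) and 20 mm thick, one on the floor and one at the top; a web 12 mm thick runs between them, centred on the flange width.


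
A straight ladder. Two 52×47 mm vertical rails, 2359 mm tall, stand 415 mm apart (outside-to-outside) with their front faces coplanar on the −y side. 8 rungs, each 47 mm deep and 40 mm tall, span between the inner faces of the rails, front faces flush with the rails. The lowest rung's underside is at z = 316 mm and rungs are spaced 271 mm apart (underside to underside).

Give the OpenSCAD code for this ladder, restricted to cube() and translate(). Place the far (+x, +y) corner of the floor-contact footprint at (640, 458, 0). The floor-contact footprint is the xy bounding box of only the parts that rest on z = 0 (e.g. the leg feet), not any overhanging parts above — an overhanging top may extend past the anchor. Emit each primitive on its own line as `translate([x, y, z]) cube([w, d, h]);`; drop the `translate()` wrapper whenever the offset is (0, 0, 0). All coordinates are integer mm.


// rung span = 415 - 2*52 = 311
// rung[k] z = 316 + k*271
translate([225, 411, 0]) cube([52, 47, 2359]);
translate([588, 411, 0]) cube([52, 47, 2359]);
translate([277, 411, 316]) cube([311, 47, 40]);
translate([277, 411, 587]) cube([311, 47, 40]);
translate([277, 411, 858]) cube([311, 47, 40]);
translate([277, 411, 1129]) cube([311, 47, 40]);
translate([277, 411, 1400]) cube([311, 47, 40]);
translate([277, 411, 1671]) cube([311, 47, 40]);
translate([277, 411, 1942]) cube([311, 47, 40]);
translate([277, 411, 2213]) cube([311, 47, 40]);


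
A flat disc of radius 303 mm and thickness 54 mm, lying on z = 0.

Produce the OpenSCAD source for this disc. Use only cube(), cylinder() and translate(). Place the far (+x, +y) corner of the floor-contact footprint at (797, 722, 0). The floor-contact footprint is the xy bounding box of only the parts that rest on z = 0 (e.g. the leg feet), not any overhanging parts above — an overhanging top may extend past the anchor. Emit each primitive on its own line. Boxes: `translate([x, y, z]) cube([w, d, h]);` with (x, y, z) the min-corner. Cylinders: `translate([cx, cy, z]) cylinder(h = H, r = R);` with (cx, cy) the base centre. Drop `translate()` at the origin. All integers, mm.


translate([494, 419, 0]) cylinder(h = 54, r = 303);


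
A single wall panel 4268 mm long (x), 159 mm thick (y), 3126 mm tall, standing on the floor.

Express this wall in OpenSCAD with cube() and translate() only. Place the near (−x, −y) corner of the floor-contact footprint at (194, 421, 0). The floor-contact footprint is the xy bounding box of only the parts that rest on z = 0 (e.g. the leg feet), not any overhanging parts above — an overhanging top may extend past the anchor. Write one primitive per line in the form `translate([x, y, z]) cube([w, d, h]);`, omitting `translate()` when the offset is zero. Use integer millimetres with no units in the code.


translate([194, 421, 0]) cube([4268, 159, 3126]);


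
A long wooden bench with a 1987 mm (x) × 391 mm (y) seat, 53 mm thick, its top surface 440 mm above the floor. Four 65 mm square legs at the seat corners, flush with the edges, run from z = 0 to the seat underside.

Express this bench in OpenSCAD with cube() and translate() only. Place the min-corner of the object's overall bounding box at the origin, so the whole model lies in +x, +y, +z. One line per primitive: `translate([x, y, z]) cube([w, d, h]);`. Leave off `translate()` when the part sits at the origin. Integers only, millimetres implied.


translate([0, 0, 387]) cube([1987, 391, 53]);
cube([65, 65, 387]);
translate([0, 326, 0]) cube([65, 65, 387]);
translate([1922, 0, 0]) cube([65, 65, 387]);
translate([1922, 326, 0]) cube([65, 65, 387]);


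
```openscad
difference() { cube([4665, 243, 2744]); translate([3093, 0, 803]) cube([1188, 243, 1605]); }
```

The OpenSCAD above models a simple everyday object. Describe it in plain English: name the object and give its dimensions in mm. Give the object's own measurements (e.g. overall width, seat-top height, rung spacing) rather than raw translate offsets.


A wall 4665 mm long (x), 243 mm thick (y), 2744 mm tall, with a rectangular window opening cut through it. The opening is 1188 mm wide and 1605 mm tall; its sill is at z = 803 mm and its near (−x) edge is 3093 mm from the wall's −x end. The opening passes through the full wall thickness.


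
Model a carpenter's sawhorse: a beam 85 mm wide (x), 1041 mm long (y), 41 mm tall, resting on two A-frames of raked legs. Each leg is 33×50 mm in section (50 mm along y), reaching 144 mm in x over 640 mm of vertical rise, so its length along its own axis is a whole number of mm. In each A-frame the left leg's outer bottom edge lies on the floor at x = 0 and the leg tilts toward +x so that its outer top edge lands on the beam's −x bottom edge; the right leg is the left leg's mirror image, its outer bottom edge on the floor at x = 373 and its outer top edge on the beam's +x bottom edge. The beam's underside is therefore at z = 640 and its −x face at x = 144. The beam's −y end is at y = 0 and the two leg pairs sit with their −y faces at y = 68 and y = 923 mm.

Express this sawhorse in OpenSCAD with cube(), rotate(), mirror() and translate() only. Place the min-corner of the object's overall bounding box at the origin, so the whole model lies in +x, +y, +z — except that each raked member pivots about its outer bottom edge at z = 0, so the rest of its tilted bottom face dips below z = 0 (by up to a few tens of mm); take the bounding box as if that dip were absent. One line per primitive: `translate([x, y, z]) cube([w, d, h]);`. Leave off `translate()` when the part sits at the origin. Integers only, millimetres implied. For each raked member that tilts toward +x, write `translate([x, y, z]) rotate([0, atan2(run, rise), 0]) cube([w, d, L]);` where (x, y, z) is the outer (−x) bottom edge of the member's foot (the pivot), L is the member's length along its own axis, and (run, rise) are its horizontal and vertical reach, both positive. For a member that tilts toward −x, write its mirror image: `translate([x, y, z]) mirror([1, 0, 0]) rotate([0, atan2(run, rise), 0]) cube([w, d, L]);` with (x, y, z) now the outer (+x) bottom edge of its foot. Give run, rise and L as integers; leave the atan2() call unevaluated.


translate([144, 0, 640]) cube([85, 1041, 41]);
translate([0, 68, 0]) rotate([0, atan2(144, 640), 0]) cube([33, 50, 656]);
translate([373, 68, 0]) mirror([1, 0, 0]) rotate([0, atan2(144, 640), 0]) cube([33, 50, 656]);
translate([0, 923, 0]) rotate([0, atan2(144, 640), 0]) cube([33, 50, 656]);
translate([373, 923, 0]) mirror([1, 0, 0]) rotate([0, atan2(144, 640), 0]) cube([33, 50, 656]);


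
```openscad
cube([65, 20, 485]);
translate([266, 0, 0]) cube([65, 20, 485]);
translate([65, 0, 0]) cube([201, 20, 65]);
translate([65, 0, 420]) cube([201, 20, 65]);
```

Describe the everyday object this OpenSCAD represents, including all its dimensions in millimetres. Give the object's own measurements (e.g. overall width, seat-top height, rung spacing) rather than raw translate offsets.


A rectangular picture frame lying in the x–z plane (depth along y). The opening is 201 mm wide (x) by 355 mm tall (z), surrounded by a border 65 mm wide on all four sides. The frame is 20 mm deep and is made of two full-height vertical stiles with two horizontal rails fitted between them.


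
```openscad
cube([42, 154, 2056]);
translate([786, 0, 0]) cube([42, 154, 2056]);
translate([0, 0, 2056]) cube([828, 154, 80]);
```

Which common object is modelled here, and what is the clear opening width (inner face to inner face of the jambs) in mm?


A door frame. The clear opening width is 744 mm.

Two 2056 mm tall posts with a header on top — a door frame. The left jamb is 42 mm wide at x = 0; the right jamb starts at x = 786. The clear opening is 786 − 42 = 744 mm.


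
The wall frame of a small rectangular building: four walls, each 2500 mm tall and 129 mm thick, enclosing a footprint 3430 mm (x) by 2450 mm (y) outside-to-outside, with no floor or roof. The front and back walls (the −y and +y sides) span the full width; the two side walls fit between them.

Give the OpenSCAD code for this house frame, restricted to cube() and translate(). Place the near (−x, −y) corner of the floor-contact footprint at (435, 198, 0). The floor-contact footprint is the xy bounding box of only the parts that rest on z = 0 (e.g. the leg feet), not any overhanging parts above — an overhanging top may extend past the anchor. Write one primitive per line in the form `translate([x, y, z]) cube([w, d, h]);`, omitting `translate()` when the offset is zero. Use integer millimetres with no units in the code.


translate([435, 198, 0]) cube([3430, 129, 2500]);
translate([435, 2519, 0]) cube([3430, 129, 2500]);
translate([435, 327, 0]) cube([129, 2192, 2500]);
translate([3736, 327, 0]) cube([129, 2192, 2500]);


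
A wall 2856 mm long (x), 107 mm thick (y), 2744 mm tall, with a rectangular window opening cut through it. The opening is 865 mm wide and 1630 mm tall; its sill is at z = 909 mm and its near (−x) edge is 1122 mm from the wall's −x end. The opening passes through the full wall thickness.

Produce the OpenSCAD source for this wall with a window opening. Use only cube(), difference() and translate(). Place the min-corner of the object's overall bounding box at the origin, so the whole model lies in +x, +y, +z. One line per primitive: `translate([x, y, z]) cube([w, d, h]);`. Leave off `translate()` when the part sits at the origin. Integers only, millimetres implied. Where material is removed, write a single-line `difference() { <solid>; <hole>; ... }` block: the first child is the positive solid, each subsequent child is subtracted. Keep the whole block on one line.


difference() { cube([2856, 107, 2744]); translate([1122, 0, 909]) cube([865, 107, 1630]); }


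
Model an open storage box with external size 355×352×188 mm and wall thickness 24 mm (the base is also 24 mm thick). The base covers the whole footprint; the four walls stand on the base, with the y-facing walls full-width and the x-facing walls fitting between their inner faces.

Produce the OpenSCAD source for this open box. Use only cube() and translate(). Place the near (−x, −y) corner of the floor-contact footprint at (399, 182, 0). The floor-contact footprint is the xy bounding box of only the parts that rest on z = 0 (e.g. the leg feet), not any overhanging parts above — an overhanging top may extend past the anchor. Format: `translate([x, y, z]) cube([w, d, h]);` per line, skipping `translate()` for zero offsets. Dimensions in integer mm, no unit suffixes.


translate([399, 182, 0]) cube([355, 352, 24]);
translate([399, 182, 24]) cube([355, 24, 164]);
translate([399, 510, 24]) cube([355, 24, 164]);
translate([399, 206, 24]) cube([24, 304, 164]);
translate([730, 206, 24]) cube([24, 304, 164]);
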